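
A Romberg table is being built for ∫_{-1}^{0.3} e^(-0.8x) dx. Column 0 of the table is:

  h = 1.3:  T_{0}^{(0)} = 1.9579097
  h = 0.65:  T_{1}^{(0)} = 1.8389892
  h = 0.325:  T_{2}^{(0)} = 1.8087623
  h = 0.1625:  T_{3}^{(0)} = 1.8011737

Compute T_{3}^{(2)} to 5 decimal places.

T_{2}^{(1)} = 1.8087623 + (1.8087623 − 1.8389892)/3 = 1.7986867
T_{3}^{(1)} = (4·1.8011737 − 1.8087623) / 3 = 1.7986442
T_{3}^{(2)} = (16·1.7986442 − 1.7986867) / 15 = 1.7986414

1.79864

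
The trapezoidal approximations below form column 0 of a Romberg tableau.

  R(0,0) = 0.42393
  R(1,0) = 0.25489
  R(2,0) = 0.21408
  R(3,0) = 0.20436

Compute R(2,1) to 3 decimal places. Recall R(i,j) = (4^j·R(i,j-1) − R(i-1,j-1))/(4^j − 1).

R(2,1) = (4·0.21408 − 0.25489) / 3 = 0.20048

0.200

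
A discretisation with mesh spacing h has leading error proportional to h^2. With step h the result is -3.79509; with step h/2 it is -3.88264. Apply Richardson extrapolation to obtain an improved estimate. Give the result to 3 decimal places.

-3.912

The leading error scales as h^2; refining by a factor of 2 reduces it by 2^2 = 4.
Extrapolated value = (4·A(h/2) − A(h)) / (4 − 1)
= (4·(-3.88264) − (-3.79509)) / 3
= -11.73547 / 3 = -3.91182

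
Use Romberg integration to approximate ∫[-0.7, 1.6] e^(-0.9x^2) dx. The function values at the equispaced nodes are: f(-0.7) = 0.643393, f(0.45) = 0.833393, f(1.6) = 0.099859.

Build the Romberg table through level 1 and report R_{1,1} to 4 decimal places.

R_{0,0} (trapezoid, 1 panel, h=2.3000): 0.854740
R_{1,0} (trapezoid, 2 panels, h=1.1500): 1.385772
R_{1,1} = 1.385772 + (1.385772 − 0.854740)/3 = 1.562783

1.5628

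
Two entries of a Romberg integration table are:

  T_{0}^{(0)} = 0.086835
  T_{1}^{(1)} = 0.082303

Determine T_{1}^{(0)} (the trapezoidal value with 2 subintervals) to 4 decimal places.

0.0834

From T_{1}^{(1)} = (4·T_{1}^{(0)} − T_{0}^{(0)})/3, solve for T_{1}^{(0)}:
4·T_{1}^{(0)} = 3·0.082303 + 0.086835 = 0.333744
T_{1}^{(0)} = 0.083436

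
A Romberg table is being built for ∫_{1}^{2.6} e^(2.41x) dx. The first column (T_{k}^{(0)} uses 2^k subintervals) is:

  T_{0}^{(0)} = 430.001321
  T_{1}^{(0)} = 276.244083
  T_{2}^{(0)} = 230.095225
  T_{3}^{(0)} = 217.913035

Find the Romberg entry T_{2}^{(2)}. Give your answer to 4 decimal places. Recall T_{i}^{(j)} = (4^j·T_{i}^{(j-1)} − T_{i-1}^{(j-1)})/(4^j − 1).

Richardson extrapolation on the trapezoidal column (denominator 4−1=3):
T_{1}^{(1)} = 276.244083 + (276.244083 − 430.001321)/3 = 224.991670
T_{2}^{(1)} = (4·230.095225 − 276.244083) / 3 = 214.712272
T_{2}^{(2)} = (16·214.712272 − 224.991670) / 15 = 214.026979

214.0270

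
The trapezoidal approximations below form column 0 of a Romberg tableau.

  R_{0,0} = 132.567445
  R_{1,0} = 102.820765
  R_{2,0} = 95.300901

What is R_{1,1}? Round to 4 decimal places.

92.9052

Richardson extrapolation on the trapezoidal column (denominator 4−1=3):
R_{1,1} = (4·102.820765 − 132.567445) / 3 = 92.905205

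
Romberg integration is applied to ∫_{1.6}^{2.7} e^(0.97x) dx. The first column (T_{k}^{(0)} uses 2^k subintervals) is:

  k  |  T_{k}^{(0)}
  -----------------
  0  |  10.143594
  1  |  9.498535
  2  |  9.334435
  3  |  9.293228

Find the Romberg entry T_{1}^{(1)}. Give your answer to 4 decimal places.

9.2835

Richardson extrapolation on the trapezoidal column (denominator 4−1=3):
T_{1}^{(1)} = (4·9.498535 − 10.143594) / 3 = 9.283515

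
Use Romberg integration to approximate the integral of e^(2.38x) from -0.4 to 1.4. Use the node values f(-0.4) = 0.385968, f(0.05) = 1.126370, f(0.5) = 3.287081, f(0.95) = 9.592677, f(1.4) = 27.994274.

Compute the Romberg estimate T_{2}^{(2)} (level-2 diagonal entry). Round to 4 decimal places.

11.6223

T_{0}^{(0)} (trapezoid, 1 panel, h=1.8000): 25.542218
T_{1}^{(0)} (trapezoid, 2 panels, h=0.9000): 15.729482
T_{2}^{(0)} (trapezoid, 4 panels, h=0.4500): 12.688312
T_{1}^{(1)} = 15.729482 + (15.729482 − 25.542218)/3 = 12.458570
T_{2}^{(1)} = 12.688312 + (12.688312 − 15.729482)/3 = 11.674589
T_{2}^{(2)} = 11.674589 + (11.674589 − 12.458570)/15 = 11.622324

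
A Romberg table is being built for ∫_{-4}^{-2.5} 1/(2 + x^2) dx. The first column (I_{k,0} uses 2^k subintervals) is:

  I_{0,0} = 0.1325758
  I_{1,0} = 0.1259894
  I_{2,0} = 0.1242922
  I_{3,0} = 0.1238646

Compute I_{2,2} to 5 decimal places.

0.12372

I_{1,1} = (4·0.1259894 − 0.1325758) / 3 = 0.1237939
I_{2,1} = (4·0.1242922 − 0.1259894) / 3 = 0.1237265
I_{2,2} = (16·0.1237265 − 0.1237939) / 15 = 0.1237220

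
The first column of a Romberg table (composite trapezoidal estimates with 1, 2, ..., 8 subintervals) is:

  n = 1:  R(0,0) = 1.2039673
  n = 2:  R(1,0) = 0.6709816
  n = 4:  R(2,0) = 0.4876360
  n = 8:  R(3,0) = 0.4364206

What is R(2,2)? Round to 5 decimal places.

0.42207

Richardson extrapolation on the trapezoidal column (denominator 4−1=3):
R(1,1) = (4·0.6709816 − 1.2039673) / 3 = 0.4933197
R(2,1) = (4·0.4876360 − 0.6709816) / 3 = 0.4265208
R(2,2) = 0.4265208 + (0.4265208 − 0.4933197)/15 = 0.4220675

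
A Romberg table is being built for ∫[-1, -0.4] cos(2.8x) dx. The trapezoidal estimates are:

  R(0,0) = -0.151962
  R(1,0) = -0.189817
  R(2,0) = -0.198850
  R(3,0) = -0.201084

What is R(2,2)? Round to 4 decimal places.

-0.2018

Richardson extrapolation on the trapezoidal column (denominator 4−1=3):
R(1,1) = -0.189817 + (-0.189817 − (-0.151962))/3 = -0.202435
R(2,1) = (4·(-0.198850) − (-0.189817)) / 3 = -0.201861
R(2,2) = -0.201861 + (-0.201861 − (-0.202435))/15 = -0.201823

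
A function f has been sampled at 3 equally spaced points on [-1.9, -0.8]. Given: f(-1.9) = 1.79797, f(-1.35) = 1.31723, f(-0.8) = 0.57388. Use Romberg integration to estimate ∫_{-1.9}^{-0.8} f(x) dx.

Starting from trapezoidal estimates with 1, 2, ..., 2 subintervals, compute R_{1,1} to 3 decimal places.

R_{0,0} (trapezoid, 1 panel, h=1.1000): 1.30452
R_{1,0} (trapezoid, 2 panels, h=0.5500): 1.37674
R_{1,1} = 1.37674 + (1.37674 − 1.30452)/3 = 1.40081

1.401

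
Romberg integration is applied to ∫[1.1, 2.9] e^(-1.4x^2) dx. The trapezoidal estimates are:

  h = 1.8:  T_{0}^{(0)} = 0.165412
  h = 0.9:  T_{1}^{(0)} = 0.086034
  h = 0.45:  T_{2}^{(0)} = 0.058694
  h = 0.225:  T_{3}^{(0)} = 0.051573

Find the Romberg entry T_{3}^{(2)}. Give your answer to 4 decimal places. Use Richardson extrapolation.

0.0492

Richardson extrapolation on the trapezoidal column (denominator 4−1=3):
T_{2}^{(1)} = 0.058694 + (0.058694 − 0.086034)/3 = 0.049581
T_{3}^{(1)} = (4·0.051573 − 0.058694) / 3 = 0.049199
T_{3}^{(2)} = (16·0.049199 − 0.049581) / 15 = 0.049174
(Column j=1 coincides with Simpson's rule on the same nodes.)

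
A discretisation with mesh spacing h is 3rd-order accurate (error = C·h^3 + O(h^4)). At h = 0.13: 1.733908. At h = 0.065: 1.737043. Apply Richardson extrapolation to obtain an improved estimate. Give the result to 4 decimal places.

Extrapolated value = (8·A(h/2) − A(h)) / (8 − 1)
= (8·1.737043 − 1.733908) / 7
= 12.162436 / 7 = 1.737491

1.7375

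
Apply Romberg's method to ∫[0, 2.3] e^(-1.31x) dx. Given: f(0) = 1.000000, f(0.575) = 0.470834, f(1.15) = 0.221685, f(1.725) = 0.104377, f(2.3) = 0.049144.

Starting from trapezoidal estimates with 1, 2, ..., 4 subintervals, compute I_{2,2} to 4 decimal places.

I_{0,0} (trapezoid, 1 panel, h=2.3000): 1.206516
I_{1,0} (trapezoid, 2 panels, h=1.1500): 0.858196
I_{2,0} (trapezoid, 4 panels, h=0.5750): 0.759844
I_{1,1} = 0.858196 + (0.858196 − 1.206516)/3 = 0.742089
I_{2,1} = 0.759844 + (0.759844 − 0.858196)/3 = 0.727060
I_{2,2} = 0.727060 + (0.727060 − 0.742089)/15 = 0.726058

0.7261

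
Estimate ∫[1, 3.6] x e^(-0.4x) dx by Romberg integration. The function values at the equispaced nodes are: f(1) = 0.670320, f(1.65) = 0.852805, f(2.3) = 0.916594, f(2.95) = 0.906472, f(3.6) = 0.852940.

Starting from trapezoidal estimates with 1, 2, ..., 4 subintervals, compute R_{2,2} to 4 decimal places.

2.2521

R_{0,0} (trapezoid, 1 panel, h=2.6000): 1.980238
R_{1,0} (trapezoid, 2 panels, h=1.3000): 2.181691
R_{2,0} (trapezoid, 4 panels, h=0.6500): 2.234376
R_{1,1} = 2.181691 + (2.181691 − 1.980238)/3 = 2.248842
R_{2,1} = 2.234376 + (2.234376 − 2.181691)/3 = 2.251938
R_{2,2} = 2.251938 + (2.251938 − 2.248842)/15 = 2.252144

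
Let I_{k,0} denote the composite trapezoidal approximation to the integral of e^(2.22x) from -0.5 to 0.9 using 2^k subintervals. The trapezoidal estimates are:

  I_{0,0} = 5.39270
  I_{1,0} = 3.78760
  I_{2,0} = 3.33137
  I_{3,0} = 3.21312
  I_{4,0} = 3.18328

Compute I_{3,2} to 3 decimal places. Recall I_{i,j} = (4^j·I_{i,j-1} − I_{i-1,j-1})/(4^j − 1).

3.173

I_{2,1} = (4·3.33137 − 3.78760) / 3 = 3.17929
I_{3,1} = (4·3.21312 − 3.33137) / 3 = 3.17370
I_{3,2} = (16·3.17370 − 3.17929) / 15 = 3.17333
(Column j=1 coincides with Simpson's rule on the same nodes.)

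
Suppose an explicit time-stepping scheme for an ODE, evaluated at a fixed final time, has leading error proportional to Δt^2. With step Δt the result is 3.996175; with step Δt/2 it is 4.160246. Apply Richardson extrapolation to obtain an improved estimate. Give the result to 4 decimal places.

4.2149

The leading error scales as Δt^2; refining by a factor of 2 reduces it by 2^2 = 4.
Extrapolated value = (4·A(Δt/2) − A(Δt)) / (4 − 1)
= (4·4.160246 − 3.996175) / 3
= 12.644809 / 3 = 4.214936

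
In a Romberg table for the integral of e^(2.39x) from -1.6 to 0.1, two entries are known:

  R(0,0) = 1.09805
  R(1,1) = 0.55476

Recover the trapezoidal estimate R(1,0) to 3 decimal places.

From R(1,1) = (4·R(1,0) − R(0,0))/3, solve for R(1,0):
4·R(1,0) = 3·0.55476 + 1.09805 = 2.76233
R(1,0) = 0.69058

0.691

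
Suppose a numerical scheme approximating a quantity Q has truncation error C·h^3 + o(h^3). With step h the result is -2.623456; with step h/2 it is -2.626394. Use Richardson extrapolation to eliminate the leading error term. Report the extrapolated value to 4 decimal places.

Extrapolated value = (8·A(h/2) − A(h)) / (8 − 1)
= (8·(-2.626394) − (-2.623456)) / 7
= -18.387696 / 7 = -2.626814

-2.6268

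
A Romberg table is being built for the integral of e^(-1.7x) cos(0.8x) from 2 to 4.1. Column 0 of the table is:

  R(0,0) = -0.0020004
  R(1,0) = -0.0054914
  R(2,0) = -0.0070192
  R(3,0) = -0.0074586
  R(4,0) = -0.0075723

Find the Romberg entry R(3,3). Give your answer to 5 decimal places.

-0.00761

Richardson extrapolation on the trapezoidal column (denominator 4−1=3):
R(1,1) = (4·(-0.0054914) − (-0.0020004)) / 3 = -0.0066551
R(2,1) = -0.0070192 + (-0.0070192 − (-0.0054914))/3 = -0.0075285
R(3,1) = (4·(-0.0074586) − (-0.0070192)) / 3 = -0.0076051
R(2,2) = (16·(-0.0075285) − (-0.0066551)) / 15 = -0.0075867
R(3,2) = -0.0076051 + (-0.0076051 − (-0.0075285))/15 = -0.0076102
R(3,3) = (64·(-0.0076102) − (-0.0075867)) / 63 = -0.0076106
(Column j=1 coincides with Simpson's rule on the same nodes.)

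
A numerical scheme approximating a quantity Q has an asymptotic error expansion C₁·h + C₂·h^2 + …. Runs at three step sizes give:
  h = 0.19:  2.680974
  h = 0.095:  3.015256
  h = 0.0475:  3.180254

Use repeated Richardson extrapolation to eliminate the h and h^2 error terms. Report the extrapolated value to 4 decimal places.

First eliminate the h term (factor 2^1 = 2):
  B₁ = (2·3.015256 − 2.680974)/1 = 3.349538
  B₂ = (2·3.180254 − 3.015256)/1 = 3.345252
Then eliminate the h^2 term (factor 2^2 = 4):
  (4·3.345252 − 3.349538)/3 = 3.343823

3.3438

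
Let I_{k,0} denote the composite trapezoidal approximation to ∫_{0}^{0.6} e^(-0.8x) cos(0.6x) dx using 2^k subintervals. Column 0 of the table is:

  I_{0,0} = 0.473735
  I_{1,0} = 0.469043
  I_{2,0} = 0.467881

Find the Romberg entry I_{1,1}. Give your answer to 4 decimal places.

I_{1,1} = 0.469043 + (0.469043 − 0.473735)/3 = 0.467479

0.4675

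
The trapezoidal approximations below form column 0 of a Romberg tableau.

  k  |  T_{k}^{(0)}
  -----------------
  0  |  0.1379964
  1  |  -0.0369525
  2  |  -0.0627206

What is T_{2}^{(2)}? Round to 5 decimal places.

-0.06971

Richardson extrapolation on the trapezoidal column (denominator 4−1=3):
T_{1}^{(1)} = -0.0369525 + (-0.0369525 − 0.1379964)/3 = -0.0952688
T_{2}^{(1)} = -0.0627206 + (-0.0627206 − (-0.0369525))/3 = -0.0713100
T_{2}^{(2)} = -0.0713100 + (-0.0713100 − (-0.0952688))/15 = -0.0697127
(Column j=1 coincides with Simpson's rule on the same nodes.)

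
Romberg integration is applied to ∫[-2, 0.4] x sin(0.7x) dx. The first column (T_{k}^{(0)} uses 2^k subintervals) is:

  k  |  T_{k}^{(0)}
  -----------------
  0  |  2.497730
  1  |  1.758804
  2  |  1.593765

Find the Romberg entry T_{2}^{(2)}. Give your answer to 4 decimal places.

Richardson extrapolation on the trapezoidal column (denominator 4−1=3):
T_{1}^{(1)} = (4·1.758804 − 2.497730) / 3 = 1.512495
T_{2}^{(1)} = 1.593765 + (1.593765 − 1.758804)/3 = 1.538752
T_{2}^{(2)} = (16·1.538752 − 1.512495) / 15 = 1.540502
(Column j=1 coincides with Simpson's rule on the same nodes.)

1.5405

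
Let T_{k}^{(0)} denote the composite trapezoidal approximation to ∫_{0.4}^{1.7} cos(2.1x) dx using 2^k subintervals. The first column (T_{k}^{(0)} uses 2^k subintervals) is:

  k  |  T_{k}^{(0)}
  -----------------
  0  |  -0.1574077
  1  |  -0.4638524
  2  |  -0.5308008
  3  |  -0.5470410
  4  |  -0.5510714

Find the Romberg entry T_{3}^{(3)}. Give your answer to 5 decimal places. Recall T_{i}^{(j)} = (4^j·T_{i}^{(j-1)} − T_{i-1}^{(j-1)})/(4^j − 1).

T_{1}^{(1)} = (4·(-0.4638524) − (-0.1574077)) / 3 = -0.5660006
T_{2}^{(1)} = (4·(-0.5308008) − (-0.4638524)) / 3 = -0.5531169
T_{3}^{(1)} = (4·(-0.5470410) − (-0.5308008)) / 3 = -0.5524544
T_{2}^{(2)} = (16·(-0.5531169) − (-0.5660006)) / 15 = -0.5522580
T_{3}^{(2)} = -0.5524544 + (-0.5524544 − (-0.5531169))/15 = -0.5524102
T_{3}^{(3)} = (64·(-0.5524102) − (-0.5522580)) / 63 = -0.5524126

-0.55241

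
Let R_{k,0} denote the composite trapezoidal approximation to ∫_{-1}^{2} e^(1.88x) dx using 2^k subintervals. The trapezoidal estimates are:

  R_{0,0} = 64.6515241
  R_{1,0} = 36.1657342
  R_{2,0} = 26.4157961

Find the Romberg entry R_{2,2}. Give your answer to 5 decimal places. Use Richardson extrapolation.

22.93217

Richardson extrapolation on the trapezoidal column (denominator 4−1=3):
R_{1,1} = 36.1657342 + (36.1657342 − 64.6515241)/3 = 26.6704709
R_{2,1} = 26.4157961 + (26.4157961 − 36.1657342)/3 = 23.1658167
R_{2,2} = 23.1658167 + (23.1658167 − 26.6704709)/15 = 22.9321731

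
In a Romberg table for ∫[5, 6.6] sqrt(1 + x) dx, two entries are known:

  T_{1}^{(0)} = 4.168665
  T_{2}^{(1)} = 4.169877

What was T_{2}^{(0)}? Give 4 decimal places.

4.1696

From T_{2}^{(1)} = (4·T_{2}^{(0)} − T_{1}^{(0)})/3, solve for T_{2}^{(0)}:
4·T_{2}^{(0)} = 3·4.169877 + 4.168665 = 16.678296
T_{2}^{(0)} = 4.169574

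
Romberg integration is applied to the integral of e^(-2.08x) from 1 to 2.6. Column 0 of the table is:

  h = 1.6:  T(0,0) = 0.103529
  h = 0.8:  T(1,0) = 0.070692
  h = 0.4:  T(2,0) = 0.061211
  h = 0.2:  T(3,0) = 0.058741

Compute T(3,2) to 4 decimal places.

0.0579

Richardson extrapolation on the trapezoidal column (denominator 4−1=3):
T(2,1) = (4·0.061211 − 0.070692) / 3 = 0.058051
T(3,1) = 0.058741 + (0.058741 − 0.061211)/3 = 0.057918
T(3,2) = (16·0.057918 − 0.058051) / 15 = 0.057909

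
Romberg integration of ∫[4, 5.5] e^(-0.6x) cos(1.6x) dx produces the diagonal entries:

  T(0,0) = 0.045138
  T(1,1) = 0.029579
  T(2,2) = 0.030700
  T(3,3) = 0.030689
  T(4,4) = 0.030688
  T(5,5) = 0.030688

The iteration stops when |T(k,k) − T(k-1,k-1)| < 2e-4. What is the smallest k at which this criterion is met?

k = 3

|T(1,1) − T(0,0)| = 0.015559 ≥ 2e-4
|T(2,2) − T(1,1)| = 0.001121 ≥ 2e-4
|T(3,3) − T(2,2)| = 0.000011 < 2e-4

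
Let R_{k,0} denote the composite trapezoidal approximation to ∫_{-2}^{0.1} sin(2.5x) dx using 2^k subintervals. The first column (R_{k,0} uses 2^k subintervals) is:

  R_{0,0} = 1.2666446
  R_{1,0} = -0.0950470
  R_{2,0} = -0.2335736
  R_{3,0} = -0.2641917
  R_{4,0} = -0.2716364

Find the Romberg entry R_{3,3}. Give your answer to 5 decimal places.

-0.27424

Richardson extrapolation on the trapezoidal column (denominator 4−1=3):
R_{1,1} = (4·(-0.0950470) − 1.2666446) / 3 = -0.5489442
R_{2,1} = (4·(-0.2335736) − (-0.0950470)) / 3 = -0.2797491
R_{3,1} = -0.2641917 + (-0.2641917 − (-0.2335736))/3 = -0.2743977
R_{2,2} = -0.2797491 + (-0.2797491 − (-0.5489442))/15 = -0.2618028
R_{3,2} = (16·(-0.2743977) − (-0.2797491)) / 15 = -0.2740409
R_{3,3} = -0.2740409 + (-0.2740409 − (-0.2618028))/63 = -0.2742352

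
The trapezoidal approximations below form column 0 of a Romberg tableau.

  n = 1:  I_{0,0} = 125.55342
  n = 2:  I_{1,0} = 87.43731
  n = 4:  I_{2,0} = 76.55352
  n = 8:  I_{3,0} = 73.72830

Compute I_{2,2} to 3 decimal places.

I_{1,1} = (4·87.43731 − 125.55342) / 3 = 74.73194
I_{2,1} = (4·76.55352 − 87.43731) / 3 = 72.92559
I_{2,2} = 72.92559 + (72.92559 − 74.73194)/15 = 72.80517
(Column j=1 coincides with Simpson's rule on the same nodes.)

72.805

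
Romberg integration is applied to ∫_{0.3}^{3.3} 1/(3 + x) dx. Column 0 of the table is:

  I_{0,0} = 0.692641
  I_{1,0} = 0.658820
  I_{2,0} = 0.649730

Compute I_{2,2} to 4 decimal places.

Richardson extrapolation on the trapezoidal column (denominator 4−1=3):
I_{1,1} = 0.658820 + (0.658820 − 0.692641)/3 = 0.647546
I_{2,1} = 0.649730 + (0.649730 − 0.658820)/3 = 0.646700
I_{2,2} = 0.646700 + (0.646700 − 0.647546)/15 = 0.646644
(Column j=1 coincides with Simpson's rule on the same nodes.)

0.6466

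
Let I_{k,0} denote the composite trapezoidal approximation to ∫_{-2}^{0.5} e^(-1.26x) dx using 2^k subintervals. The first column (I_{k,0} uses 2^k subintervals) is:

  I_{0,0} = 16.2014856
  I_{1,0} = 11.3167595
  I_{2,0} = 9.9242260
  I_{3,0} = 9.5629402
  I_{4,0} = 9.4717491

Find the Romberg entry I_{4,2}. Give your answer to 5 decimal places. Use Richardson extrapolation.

I_{3,1} = 9.5629402 + (9.5629402 − 9.9242260)/3 = 9.4425116
I_{4,1} = (4·9.4717491 − 9.5629402) / 3 = 9.4413521
I_{4,2} = (16·9.4413521 − 9.4425116) / 15 = 9.4412748

9.44127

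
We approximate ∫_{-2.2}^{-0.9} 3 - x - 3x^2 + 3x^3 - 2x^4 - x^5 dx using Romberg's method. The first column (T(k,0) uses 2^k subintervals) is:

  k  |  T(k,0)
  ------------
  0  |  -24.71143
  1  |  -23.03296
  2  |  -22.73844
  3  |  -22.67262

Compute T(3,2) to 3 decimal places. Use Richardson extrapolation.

-22.651

T(2,1) = (4·(-22.73844) − (-23.03296)) / 3 = -22.64027
T(3,1) = (4·(-22.67262) − (-22.73844)) / 3 = -22.65068
T(3,2) = (16·(-22.65068) − (-22.64027)) / 15 = -22.65137
(Column j=1 coincides with Simpson's rule on the same nodes.)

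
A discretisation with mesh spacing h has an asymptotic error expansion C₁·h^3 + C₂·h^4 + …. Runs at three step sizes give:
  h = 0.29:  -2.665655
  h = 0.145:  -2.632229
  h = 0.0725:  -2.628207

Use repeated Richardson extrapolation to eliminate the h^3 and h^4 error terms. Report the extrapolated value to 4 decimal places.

-2.6276

First eliminate the h^3 term (factor 2^3 = 8):
  B₁ = (8·(-2.632229) − (-2.665655))/7 = -2.627454
  B₂ = (8·(-2.628207) − (-2.632229))/7 = -2.627632
Then eliminate the h^4 term (factor 2^4 = 16):
  (16·(-2.627632) − (-2.627454))/15 = -2.627644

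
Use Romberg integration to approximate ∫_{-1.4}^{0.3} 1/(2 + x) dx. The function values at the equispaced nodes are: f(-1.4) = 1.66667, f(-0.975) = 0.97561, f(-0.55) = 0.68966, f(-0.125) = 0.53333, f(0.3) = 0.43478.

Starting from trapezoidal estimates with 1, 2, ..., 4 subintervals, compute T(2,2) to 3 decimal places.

1.346

T(0,0) (trapezoid, 1 panel, h=1.7000): 1.78623
T(1,0) (trapezoid, 2 panels, h=0.8500): 1.47933
T(2,0) (trapezoid, 4 panels, h=0.4250): 1.38096
T(1,1) = 1.47933 + (1.47933 − 1.78623)/3 = 1.37703
T(2,1) = 1.38096 + (1.38096 − 1.47933)/3 = 1.34817
T(2,2) = 1.34817 + (1.34817 − 1.37703)/15 = 1.34625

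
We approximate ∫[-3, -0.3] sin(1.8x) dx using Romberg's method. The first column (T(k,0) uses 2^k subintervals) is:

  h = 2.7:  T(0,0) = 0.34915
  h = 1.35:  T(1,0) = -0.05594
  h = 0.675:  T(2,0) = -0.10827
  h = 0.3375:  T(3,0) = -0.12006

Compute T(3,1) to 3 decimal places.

Richardson extrapolation on the trapezoidal column (denominator 4−1=3):
T(3,1) = -0.12006 + (-0.12006 − (-0.10827))/3 = -0.12399

-0.124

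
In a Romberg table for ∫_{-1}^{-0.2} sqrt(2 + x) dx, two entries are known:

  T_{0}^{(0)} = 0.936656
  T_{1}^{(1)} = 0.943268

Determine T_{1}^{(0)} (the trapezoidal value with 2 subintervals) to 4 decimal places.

From T_{1}^{(1)} = (4·T_{1}^{(0)} − T_{0}^{(0)})/3, solve for T_{1}^{(0)}:
4·T_{1}^{(0)} = 3·0.943268 + 0.936656 = 3.766460
T_{1}^{(0)} = 0.941615

0.9416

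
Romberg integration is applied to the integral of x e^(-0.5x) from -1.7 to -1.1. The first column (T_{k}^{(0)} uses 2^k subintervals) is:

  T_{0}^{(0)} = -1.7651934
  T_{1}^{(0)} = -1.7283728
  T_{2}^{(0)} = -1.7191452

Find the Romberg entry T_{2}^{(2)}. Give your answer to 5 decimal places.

Richardson extrapolation on the trapezoidal column (denominator 4−1=3):
T_{1}^{(1)} = -1.7283728 + (-1.7283728 − (-1.7651934))/3 = -1.7160993
T_{2}^{(1)} = -1.7191452 + (-1.7191452 − (-1.7283728))/3 = -1.7160693
T_{2}^{(2)} = -1.7160693 + (-1.7160693 − (-1.7160993))/15 = -1.7160673

-1.71607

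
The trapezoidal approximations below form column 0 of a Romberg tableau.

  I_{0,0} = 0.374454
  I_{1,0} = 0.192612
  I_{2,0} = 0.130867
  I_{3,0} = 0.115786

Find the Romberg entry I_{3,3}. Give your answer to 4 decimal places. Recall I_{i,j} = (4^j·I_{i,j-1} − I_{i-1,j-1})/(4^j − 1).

0.1108

Richardson extrapolation on the trapezoidal column (denominator 4−1=3):
I_{1,1} = (4·0.192612 − 0.374454) / 3 = 0.131998
I_{2,1} = 0.130867 + (0.130867 − 0.192612)/3 = 0.110285
I_{3,1} = (4·0.115786 − 0.130867) / 3 = 0.110759
I_{2,2} = 0.110285 + (0.110285 − 0.131998)/15 = 0.108837
I_{3,2} = (16·0.110759 − 0.110285) / 15 = 0.110791
I_{3,3} = 0.110791 + (0.110791 − 0.108837)/63 = 0.110822
(Column j=1 coincides with Simpson's rule on the same nodes.)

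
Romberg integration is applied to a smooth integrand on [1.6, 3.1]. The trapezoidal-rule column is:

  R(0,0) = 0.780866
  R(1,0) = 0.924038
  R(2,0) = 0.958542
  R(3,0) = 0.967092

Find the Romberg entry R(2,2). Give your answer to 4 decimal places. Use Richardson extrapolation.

R(1,1) = (4·0.924038 − 0.780866) / 3 = 0.971762
R(2,1) = 0.958542 + (0.958542 − 0.924038)/3 = 0.970043
R(2,2) = (16·0.970043 − 0.971762) / 15 = 0.969928
(Column j=1 coincides with Simpson's rule on the same nodes.)

0.9699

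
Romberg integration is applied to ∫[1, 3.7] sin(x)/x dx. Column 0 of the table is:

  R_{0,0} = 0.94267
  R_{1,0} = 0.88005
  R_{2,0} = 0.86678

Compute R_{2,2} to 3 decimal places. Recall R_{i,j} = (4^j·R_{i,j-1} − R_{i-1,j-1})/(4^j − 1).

0.863

R_{1,1} = 0.88005 + (0.88005 − 0.94267)/3 = 0.85918
R_{2,1} = (4·0.86678 − 0.88005) / 3 = 0.86236
R_{2,2} = 0.86236 + (0.86236 − 0.85918)/15 = 0.86257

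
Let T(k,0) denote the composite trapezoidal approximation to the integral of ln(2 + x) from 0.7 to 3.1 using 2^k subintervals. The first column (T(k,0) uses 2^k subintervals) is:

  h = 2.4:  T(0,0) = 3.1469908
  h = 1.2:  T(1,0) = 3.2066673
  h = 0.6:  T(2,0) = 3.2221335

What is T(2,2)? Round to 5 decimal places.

Richardson extrapolation on the trapezoidal column (denominator 4−1=3):
T(1,1) = (4·3.2066673 − 3.1469908) / 3 = 3.2265595
T(2,1) = 3.2221335 + (3.2221335 − 3.2066673)/3 = 3.2272889
T(2,2) = (16·3.2272889 − 3.2265595) / 15 = 3.2273375

3.22734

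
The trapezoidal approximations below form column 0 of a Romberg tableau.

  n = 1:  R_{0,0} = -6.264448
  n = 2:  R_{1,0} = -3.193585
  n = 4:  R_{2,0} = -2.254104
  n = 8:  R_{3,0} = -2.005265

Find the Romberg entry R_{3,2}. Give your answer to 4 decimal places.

R_{2,1} = -2.254104 + (-2.254104 − (-3.193585))/3 = -1.940944
R_{3,1} = -2.005265 + (-2.005265 − (-2.254104))/3 = -1.922319
R_{3,2} = -1.922319 + (-1.922319 − (-1.940944))/15 = -1.921077

-1.9211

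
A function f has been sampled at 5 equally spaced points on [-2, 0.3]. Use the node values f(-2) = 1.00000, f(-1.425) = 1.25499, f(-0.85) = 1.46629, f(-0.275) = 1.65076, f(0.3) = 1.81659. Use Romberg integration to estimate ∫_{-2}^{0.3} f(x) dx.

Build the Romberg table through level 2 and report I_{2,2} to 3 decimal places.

3.330

I_{0,0} (trapezoid, 1 panel, h=2.3000): 3.23908
I_{1,0} (trapezoid, 2 panels, h=1.1500): 3.30577
I_{2,0} (trapezoid, 4 panels, h=0.5750): 3.32369
I_{1,1} = 3.30577 + (3.30577 − 3.23908)/3 = 3.32800
I_{2,1} = 3.32369 + (3.32369 − 3.30577)/3 = 3.32966
I_{2,2} = 3.32966 + (3.32966 − 3.32800)/15 = 3.32977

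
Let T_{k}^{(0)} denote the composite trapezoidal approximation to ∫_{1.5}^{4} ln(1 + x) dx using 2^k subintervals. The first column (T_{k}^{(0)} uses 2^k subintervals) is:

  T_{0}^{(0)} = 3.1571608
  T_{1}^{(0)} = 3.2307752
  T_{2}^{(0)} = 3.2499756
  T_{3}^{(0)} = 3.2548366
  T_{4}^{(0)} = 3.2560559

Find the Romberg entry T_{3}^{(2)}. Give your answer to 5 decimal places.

Richardson extrapolation on the trapezoidal column (denominator 4−1=3):
T_{2}^{(1)} = (4·3.2499756 − 3.2307752) / 3 = 3.2563757
T_{3}^{(1)} = (4·3.2548366 − 3.2499756) / 3 = 3.2564569
T_{3}^{(2)} = (16·3.2564569 − 3.2563757) / 15 = 3.2564623
(Column j=1 coincides with Simpson's rule on the same nodes.)

3.25646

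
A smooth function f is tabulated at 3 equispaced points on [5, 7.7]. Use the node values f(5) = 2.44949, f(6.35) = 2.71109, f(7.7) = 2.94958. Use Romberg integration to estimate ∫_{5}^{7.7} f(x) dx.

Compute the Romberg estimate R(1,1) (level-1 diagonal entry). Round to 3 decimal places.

R(0,0) (trapezoid, 1 panel, h=2.7000): 7.28874
R(1,0) (trapezoid, 2 panels, h=1.3500): 7.30434
R(1,1) = 7.30434 + (7.30434 − 7.28874)/3 = 7.30954

7.310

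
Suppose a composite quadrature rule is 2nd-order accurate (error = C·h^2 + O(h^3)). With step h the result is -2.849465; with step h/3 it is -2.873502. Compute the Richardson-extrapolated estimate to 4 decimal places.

-2.8765

Extrapolated value = (9·A(h/3) − A(h)) / (9 − 1)
= (9·(-2.873502) − (-2.849465)) / 8
= -23.012053 / 8 = -2.876507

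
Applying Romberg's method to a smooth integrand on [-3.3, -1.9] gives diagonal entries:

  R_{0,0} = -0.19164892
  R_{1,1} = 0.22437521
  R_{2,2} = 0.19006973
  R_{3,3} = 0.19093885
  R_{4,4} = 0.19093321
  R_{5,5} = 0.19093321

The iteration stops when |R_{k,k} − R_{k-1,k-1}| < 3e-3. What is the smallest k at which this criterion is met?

k = 3

|R_{1,1} − R_{0,0}| = 0.41602413 ≥ 3e-3
|R_{2,2} − R_{1,1}| = 0.03430548 ≥ 3e-3
|R_{3,3} − R_{2,2}| = 0.00086912 < 3e-3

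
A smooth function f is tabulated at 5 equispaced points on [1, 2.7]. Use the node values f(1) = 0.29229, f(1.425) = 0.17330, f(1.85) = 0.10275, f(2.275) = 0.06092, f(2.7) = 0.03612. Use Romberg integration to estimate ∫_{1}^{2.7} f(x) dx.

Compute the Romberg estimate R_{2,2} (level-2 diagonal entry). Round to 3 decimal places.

0.208

R_{0,0} (trapezoid, 1 panel, h=1.7000): 0.27915
R_{1,0} (trapezoid, 2 panels, h=0.8500): 0.22691
R_{2,0} (trapezoid, 4 panels, h=0.4250): 0.21300
R_{1,1} = 0.22691 + (0.22691 − 0.27915)/3 = 0.20950
R_{2,1} = 0.21300 + (0.21300 − 0.22691)/3 = 0.20836
R_{2,2} = 0.20836 + (0.20836 − 0.20950)/15 = 0.20828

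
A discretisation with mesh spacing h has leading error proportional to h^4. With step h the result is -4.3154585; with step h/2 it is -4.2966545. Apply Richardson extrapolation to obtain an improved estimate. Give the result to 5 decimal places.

The leading error scales as h^4; refining by a factor of 2 reduces it by 2^4 = 16.
Extrapolated value = (16·A(h/2) − A(h)) / (16 − 1)
= (16·(-4.2966545) − (-4.3154585)) / 15
= -64.4310135 / 15 = -4.2954009

-4.29540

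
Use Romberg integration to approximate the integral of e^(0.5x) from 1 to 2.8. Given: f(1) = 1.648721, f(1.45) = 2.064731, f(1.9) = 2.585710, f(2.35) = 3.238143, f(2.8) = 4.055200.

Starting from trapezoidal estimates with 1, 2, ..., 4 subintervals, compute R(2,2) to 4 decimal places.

4.8130

R(0,0) (trapezoid, 1 panel, h=1.8000): 5.133529
R(1,0) (trapezoid, 2 panels, h=0.9000): 4.893903
R(2,0) (trapezoid, 4 panels, h=0.4500): 4.833245
R(1,1) = 4.893903 + (4.893903 − 5.133529)/3 = 4.814028
R(2,1) = 4.833245 + (4.833245 − 4.893903)/3 = 4.813026
R(2,2) = 4.813026 + (4.813026 − 4.814028)/15 = 4.812959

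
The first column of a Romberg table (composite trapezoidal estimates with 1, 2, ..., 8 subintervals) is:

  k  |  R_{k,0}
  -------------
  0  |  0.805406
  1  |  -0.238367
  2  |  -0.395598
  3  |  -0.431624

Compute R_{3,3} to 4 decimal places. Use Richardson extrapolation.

Richardson extrapolation on the trapezoidal column (denominator 4−1=3):
R_{1,1} = -0.238367 + (-0.238367 − 0.805406)/3 = -0.586291
R_{2,1} = (4·(-0.395598) − (-0.238367)) / 3 = -0.448008
R_{3,1} = (4·(-0.431624) − (-0.395598)) / 3 = -0.443633
R_{2,2} = (16·(-0.448008) − (-0.586291)) / 15 = -0.438789
R_{3,2} = (16·(-0.443633) − (-0.448008)) / 15 = -0.443341
R_{3,3} = (64·(-0.443341) − (-0.438789)) / 63 = -0.443413
(Column j=1 coincides with Simpson's rule on the same nodes.)

-0.4434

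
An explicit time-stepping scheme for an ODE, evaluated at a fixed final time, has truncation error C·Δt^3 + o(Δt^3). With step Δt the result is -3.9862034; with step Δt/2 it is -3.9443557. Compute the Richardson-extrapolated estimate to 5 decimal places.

Extrapolated value = (8·A(Δt/2) − A(Δt)) / (8 − 1)
= (8·(-3.9443557) − (-3.9862034)) / 7
= -27.5686422 / 7 = -3.9383775

-3.93838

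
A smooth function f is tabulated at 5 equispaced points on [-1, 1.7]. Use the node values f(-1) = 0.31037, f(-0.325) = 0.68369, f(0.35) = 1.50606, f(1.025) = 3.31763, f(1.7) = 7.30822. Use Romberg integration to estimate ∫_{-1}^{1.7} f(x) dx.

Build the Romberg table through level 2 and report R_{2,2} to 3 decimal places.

R_{0,0} (trapezoid, 1 panel, h=2.7000): 10.28510
R_{1,0} (trapezoid, 2 panels, h=1.3500): 7.17573
R_{2,0} (trapezoid, 4 panels, h=0.6750): 6.28876
R_{1,1} = 7.17573 + (7.17573 − 10.28510)/3 = 6.13927
R_{2,1} = 6.28876 + (6.28876 − 7.17573)/3 = 5.99310
R_{2,2} = 5.99310 + (5.99310 − 6.13927)/15 = 5.98336

5.983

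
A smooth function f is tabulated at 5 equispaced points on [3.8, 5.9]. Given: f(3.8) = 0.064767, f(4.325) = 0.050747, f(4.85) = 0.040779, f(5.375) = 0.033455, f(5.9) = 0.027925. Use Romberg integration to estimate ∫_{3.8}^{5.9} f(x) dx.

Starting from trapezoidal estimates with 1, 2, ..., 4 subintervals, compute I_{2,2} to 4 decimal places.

I_{0,0} (trapezoid, 1 panel, h=2.1000): 0.097327
I_{1,0} (trapezoid, 2 panels, h=1.0500): 0.091481
I_{2,0} (trapezoid, 4 panels, h=0.5250): 0.089947
I_{1,1} = 0.091481 + (0.091481 − 0.097327)/3 = 0.089532
I_{2,1} = 0.089947 + (0.089947 − 0.091481)/3 = 0.089436
I_{2,2} = 0.089436 + (0.089436 − 0.089532)/15 = 0.089430

0.0894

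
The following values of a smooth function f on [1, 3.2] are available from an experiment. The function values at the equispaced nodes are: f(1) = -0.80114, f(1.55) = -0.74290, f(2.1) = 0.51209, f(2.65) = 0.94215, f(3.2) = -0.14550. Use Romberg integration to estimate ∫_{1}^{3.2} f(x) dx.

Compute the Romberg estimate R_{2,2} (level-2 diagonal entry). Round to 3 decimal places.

R_{0,0} (trapezoid, 1 panel, h=2.2000): -1.04130
R_{1,0} (trapezoid, 2 panels, h=1.1000): 0.04265
R_{2,0} (trapezoid, 4 panels, h=0.5500): 0.13091
R_{1,1} = 0.04265 + (0.04265 − (-1.04130))/3 = 0.40397
R_{2,1} = 0.13091 + (0.13091 − 0.04265)/3 = 0.16033
R_{2,2} = 0.16033 + (0.16033 − 0.40397)/15 = 0.14409

0.144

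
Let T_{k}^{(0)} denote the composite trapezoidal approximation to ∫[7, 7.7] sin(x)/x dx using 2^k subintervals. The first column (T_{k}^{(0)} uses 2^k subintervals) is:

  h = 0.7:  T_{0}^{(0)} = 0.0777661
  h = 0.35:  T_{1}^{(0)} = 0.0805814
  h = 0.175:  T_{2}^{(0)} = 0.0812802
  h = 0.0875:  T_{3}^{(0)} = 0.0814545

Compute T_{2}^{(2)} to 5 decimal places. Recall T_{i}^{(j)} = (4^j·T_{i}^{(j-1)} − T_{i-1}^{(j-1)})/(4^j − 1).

Richardson extrapolation on the trapezoidal column (denominator 4−1=3):
T_{1}^{(1)} = (4·0.0805814 − 0.0777661) / 3 = 0.0815198
T_{2}^{(1)} = (4·0.0812802 − 0.0805814) / 3 = 0.0815131
T_{2}^{(2)} = 0.0815131 + (0.0815131 − 0.0815198)/15 = 0.0815127

0.08151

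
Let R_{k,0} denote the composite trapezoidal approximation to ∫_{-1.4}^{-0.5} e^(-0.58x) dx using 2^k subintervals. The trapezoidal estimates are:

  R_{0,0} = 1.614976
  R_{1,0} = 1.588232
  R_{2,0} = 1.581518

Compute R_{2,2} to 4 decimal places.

Richardson extrapolation on the trapezoidal column (denominator 4−1=3):
R_{1,1} = 1.588232 + (1.588232 − 1.614976)/3 = 1.579317
R_{2,1} = 1.581518 + (1.581518 − 1.588232)/3 = 1.579280
R_{2,2} = (16·1.579280 − 1.579317) / 15 = 1.579278

1.5793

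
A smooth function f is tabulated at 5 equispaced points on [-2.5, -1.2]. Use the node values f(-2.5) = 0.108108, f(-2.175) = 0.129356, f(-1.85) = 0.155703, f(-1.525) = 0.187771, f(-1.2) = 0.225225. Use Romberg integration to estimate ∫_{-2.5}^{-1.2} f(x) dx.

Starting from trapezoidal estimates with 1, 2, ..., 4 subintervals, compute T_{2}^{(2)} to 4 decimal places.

T_{0}^{(0)} (trapezoid, 1 panel, h=1.3000): 0.216666
T_{1}^{(0)} (trapezoid, 2 panels, h=0.6500): 0.209540
T_{2}^{(0)} (trapezoid, 4 panels, h=0.3250): 0.207836
T_{1}^{(1)} = 0.209540 + (0.209540 − 0.216666)/3 = 0.207165
T_{2}^{(1)} = 0.207836 + (0.207836 − 0.209540)/3 = 0.207268
T_{2}^{(2)} = 0.207268 + (0.207268 − 0.207165)/15 = 0.207275

0.2073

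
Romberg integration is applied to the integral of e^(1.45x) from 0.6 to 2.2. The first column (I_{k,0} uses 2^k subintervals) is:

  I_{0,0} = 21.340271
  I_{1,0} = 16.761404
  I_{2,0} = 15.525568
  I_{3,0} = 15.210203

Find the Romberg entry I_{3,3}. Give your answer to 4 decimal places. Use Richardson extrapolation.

15.1045

Richardson extrapolation on the trapezoidal column (denominator 4−1=3):
I_{1,1} = 16.761404 + (16.761404 − 21.340271)/3 = 15.235115
I_{2,1} = (4·15.525568 − 16.761404) / 3 = 15.113623
I_{3,1} = (4·15.210203 − 15.525568) / 3 = 15.105081
I_{2,2} = (16·15.113623 − 15.235115) / 15 = 15.105524
I_{3,2} = (16·15.105081 − 15.113623) / 15 = 15.104512
I_{3,3} = 15.104512 + (15.104512 − 15.105524)/63 = 15.104496
(Column j=1 coincides with Simpson's rule on the same nodes.)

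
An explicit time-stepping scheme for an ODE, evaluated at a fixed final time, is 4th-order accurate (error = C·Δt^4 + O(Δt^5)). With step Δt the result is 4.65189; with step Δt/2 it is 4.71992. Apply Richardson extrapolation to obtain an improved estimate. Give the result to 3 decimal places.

Extrapolated value = (16·A(Δt/2) − A(Δt)) / (16 − 1)
= (16·4.71992 − 4.65189) / 15
= 70.86683 / 15 = 4.72446

4.724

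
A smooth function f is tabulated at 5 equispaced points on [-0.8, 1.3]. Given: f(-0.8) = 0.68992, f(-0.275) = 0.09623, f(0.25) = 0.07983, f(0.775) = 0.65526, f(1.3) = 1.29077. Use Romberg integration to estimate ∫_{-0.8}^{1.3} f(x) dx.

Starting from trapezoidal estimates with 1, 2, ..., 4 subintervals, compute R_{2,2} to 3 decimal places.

R_{0,0} (trapezoid, 1 panel, h=2.1000): 2.07972
R_{1,0} (trapezoid, 2 panels, h=1.0500): 1.12368
R_{2,0} (trapezoid, 4 panels, h=0.5250): 0.95637
R_{1,1} = 1.12368 + (1.12368 − 2.07972)/3 = 0.80500
R_{2,1} = 0.95637 + (0.95637 − 1.12368)/3 = 0.90060
R_{2,2} = 0.90060 + (0.90060 − 0.80500)/15 = 0.90697

0.907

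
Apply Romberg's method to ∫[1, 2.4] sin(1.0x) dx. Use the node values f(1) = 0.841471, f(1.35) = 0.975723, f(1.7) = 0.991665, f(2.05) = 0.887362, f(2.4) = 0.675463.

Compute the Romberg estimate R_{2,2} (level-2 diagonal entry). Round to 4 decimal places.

1.2777

R_{0,0} (trapezoid, 1 panel, h=1.4000): 1.061854
R_{1,0} (trapezoid, 2 panels, h=0.7000): 1.225092
R_{2,0} (trapezoid, 4 panels, h=0.3500): 1.264626
R_{1,1} = 1.225092 + (1.225092 − 1.061854)/3 = 1.279505
R_{2,1} = 1.264626 + (1.264626 − 1.225092)/3 = 1.277804
R_{2,2} = 1.277804 + (1.277804 − 1.279505)/15 = 1.277691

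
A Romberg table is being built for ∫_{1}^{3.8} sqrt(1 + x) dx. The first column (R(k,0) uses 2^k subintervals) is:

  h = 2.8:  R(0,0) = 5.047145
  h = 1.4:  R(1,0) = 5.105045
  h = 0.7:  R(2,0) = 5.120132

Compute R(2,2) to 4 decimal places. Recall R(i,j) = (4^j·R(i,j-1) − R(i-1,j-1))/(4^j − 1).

5.1252

Richardson extrapolation on the trapezoidal column (denominator 4−1=3):
R(1,1) = (4·5.105045 − 5.047145) / 3 = 5.124345
R(2,1) = (4·5.120132 − 5.105045) / 3 = 5.125161
R(2,2) = (16·5.125161 − 5.124345) / 15 = 5.125215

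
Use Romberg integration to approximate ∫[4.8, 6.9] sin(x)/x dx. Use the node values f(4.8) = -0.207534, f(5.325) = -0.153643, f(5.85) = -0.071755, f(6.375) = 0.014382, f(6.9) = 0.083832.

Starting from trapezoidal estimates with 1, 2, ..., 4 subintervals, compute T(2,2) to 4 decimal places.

T(0,0) (trapezoid, 1 panel, h=2.1000): -0.129887
T(1,0) (trapezoid, 2 panels, h=1.0500): -0.140286
T(2,0) (trapezoid, 4 panels, h=0.5250): -0.143255
T(1,1) = -0.140286 + (-0.140286 − (-0.129887))/3 = -0.143752
T(2,1) = -0.143255 + (-0.143255 − (-0.140286))/3 = -0.144245
T(2,2) = -0.144245 + (-0.144245 − (-0.143752))/15 = -0.144278

-0.1443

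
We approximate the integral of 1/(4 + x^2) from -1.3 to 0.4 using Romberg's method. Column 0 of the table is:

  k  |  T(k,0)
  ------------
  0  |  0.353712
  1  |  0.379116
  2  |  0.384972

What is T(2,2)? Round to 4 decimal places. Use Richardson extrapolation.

T(1,1) = (4·0.379116 − 0.353712) / 3 = 0.387584
T(2,1) = (4·0.384972 − 0.379116) / 3 = 0.386924
T(2,2) = (16·0.386924 − 0.387584) / 15 = 0.386880

0.3869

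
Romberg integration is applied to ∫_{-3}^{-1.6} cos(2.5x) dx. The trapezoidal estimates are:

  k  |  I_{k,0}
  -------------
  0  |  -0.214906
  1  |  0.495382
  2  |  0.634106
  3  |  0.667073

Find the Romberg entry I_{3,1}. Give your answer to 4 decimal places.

Richardson extrapolation on the trapezoidal column (denominator 4−1=3):
I_{3,1} = 0.667073 + (0.667073 − 0.634106)/3 = 0.678062
(Column j=1 coincides with Simpson's rule on the same nodes.)

0.6781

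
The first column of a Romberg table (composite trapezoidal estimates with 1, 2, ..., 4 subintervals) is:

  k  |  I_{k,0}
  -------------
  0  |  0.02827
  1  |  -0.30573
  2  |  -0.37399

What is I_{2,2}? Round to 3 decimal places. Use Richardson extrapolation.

Richardson extrapolation on the trapezoidal column (denominator 4−1=3):
I_{1,1} = -0.30573 + (-0.30573 − 0.02827)/3 = -0.41706
I_{2,1} = -0.37399 + (-0.37399 − (-0.30573))/3 = -0.39674
I_{2,2} = -0.39674 + (-0.39674 − (-0.41706))/15 = -0.39539

-0.395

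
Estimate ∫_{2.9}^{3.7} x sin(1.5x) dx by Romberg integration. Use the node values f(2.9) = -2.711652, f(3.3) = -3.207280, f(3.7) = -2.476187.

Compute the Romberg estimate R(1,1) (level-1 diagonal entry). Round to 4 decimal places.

R(0,0) (trapezoid, 1 panel, h=0.8000): -2.075136
R(1,0) (trapezoid, 2 panels, h=0.4000): -2.320480
R(1,1) = -2.320480 + (-2.320480 − (-2.075136))/3 = -2.402261

-2.4023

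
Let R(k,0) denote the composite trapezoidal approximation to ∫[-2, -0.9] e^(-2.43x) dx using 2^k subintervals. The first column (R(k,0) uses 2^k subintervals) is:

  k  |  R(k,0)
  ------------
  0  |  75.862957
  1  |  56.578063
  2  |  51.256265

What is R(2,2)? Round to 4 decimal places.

49.4378

R(1,1) = (4·56.578063 − 75.862957) / 3 = 50.149765
R(2,1) = (4·51.256265 − 56.578063) / 3 = 49.482332
R(2,2) = (16·49.482332 − 50.149765) / 15 = 49.437836
(Column j=1 coincides with Simpson's rule on the same nodes.)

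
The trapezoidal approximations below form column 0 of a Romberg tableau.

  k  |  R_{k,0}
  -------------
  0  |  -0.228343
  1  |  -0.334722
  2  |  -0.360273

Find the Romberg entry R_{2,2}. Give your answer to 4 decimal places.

Richardson extrapolation on the trapezoidal column (denominator 4−1=3):
R_{1,1} = -0.334722 + (-0.334722 − (-0.228343))/3 = -0.370182
R_{2,1} = -0.360273 + (-0.360273 − (-0.334722))/3 = -0.368790
R_{2,2} = (16·(-0.368790) − (-0.370182)) / 15 = -0.368697

-0.3687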